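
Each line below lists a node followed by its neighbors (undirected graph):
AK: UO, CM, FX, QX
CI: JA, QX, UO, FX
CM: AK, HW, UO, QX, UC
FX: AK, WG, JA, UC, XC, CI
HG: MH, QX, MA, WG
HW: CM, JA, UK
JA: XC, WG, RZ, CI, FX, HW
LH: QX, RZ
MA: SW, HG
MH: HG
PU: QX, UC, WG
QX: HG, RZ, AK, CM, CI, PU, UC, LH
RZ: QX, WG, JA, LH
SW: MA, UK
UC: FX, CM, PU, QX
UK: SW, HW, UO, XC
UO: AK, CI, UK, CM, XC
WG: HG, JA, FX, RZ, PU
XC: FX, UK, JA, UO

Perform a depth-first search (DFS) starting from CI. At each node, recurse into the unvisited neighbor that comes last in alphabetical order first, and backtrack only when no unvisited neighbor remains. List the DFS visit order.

CI UO XC UK SW MA HG WG RZ QX UC PU FX JA HW CM AK LH MH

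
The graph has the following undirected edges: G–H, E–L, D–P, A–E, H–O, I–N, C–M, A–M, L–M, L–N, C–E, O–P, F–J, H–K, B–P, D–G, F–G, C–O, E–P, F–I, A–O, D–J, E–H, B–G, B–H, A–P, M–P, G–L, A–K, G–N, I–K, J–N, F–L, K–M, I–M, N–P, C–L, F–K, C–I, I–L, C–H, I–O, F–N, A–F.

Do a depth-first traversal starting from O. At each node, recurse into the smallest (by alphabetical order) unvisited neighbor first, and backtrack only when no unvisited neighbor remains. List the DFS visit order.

O → A → E → C → H → B → G → D → J → F → I → K → M → L → N → P

Visit O
O → A
A → E
E → C
C → H
H → B
B → G
G → D
D → J
J → F
F → I
I → K
K → M
M → L
L → N
N → P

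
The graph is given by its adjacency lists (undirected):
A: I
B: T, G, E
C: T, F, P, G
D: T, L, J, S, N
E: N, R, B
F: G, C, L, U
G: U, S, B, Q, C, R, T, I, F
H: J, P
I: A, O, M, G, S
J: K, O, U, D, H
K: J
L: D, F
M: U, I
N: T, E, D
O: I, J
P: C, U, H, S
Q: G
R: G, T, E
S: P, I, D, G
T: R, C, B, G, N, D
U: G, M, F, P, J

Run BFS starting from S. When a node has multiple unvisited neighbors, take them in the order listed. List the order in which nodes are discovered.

Visit S; enqueue P, I, D, G → queue [P, I, D, G]
Visit P; enqueue C, U, H → queue [I, D, G, C, U, H]
Visit I; enqueue A, O, M → queue [D, G, C, U, H, A, O, M]
Visit D; enqueue T, L, J, N → queue [G, C, U, H, A, O, M, T, L, J, N]
Visit G; enqueue B, Q, R, F → queue [C, U, H, A, O, M, T, L, J, N, B, Q, R, F]
Visit C → queue [U, H, A, O, M, T, L, J, N, B, Q, R, F]
Visit U → queue [H, A, O, M, T, L, J, N, B, Q, R, F]
Visit H → queue [A, O, M, T, L, J, N, B, Q, R, F]
Visit A → queue [O, M, T, L, J, N, B, Q, R, F]
Visit O → queue [M, T, L, J, N, B, Q, R, F]
Visit M → queue [T, L, J, N, B, Q, R, F]
Visit T → queue [L, J, N, B, Q, R, F]
Visit L → queue [J, N, B, Q, R, F]
Visit J; enqueue K → queue [N, B, Q, R, F, K]
Visit N; enqueue E → queue [B, Q, R, F, K, E]
Visit B → queue [Q, R, F, K, E]
Visit Q → queue [R, F, K, E]
Visit R → queue [F, K, E]
Visit F → queue [K, E]
Visit K → queue [E]
Visit E → queue []

S, P, I, D, G, C, U, H, A, O, M, T, L, J, N, B, Q, R, F, K, E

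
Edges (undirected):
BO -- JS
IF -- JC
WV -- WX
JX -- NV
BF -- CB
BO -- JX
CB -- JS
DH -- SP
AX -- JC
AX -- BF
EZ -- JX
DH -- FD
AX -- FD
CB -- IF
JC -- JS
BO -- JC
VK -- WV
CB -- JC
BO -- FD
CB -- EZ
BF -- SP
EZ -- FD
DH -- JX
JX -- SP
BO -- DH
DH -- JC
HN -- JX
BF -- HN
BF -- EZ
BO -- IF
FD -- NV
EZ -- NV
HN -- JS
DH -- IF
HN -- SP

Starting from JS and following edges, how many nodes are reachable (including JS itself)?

14

BFS from JS visits: JS, JC, HN, CB, BO, IF, DH, AX, SP, JX, BF, EZ, FD, NV
Reachable nodes: 14 of 17 total.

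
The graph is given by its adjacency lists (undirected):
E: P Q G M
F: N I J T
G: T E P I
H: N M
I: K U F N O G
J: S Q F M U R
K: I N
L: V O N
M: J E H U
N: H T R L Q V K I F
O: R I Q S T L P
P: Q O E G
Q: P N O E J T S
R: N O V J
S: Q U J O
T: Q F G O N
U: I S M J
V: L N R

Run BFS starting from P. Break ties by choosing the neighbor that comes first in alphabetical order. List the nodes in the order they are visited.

P, E, G, O, Q, M, I, T, L, R, S, J, N, H, U, F, K, V

Visit P; enqueue E, G, O, Q → queue [E, G, O, Q]
Visit E; enqueue M → queue [G, O, Q, M]
Visit G; enqueue I, T → queue [O, Q, M, I, T]
Visit O; enqueue L, R, S → queue [Q, M, I, T, L, R, S]
Visit Q; enqueue J, N → queue [M, I, T, L, R, S, J, N]
Visit M; enqueue H, U → queue [I, T, L, R, S, J, N, H, U]
Visit I; enqueue F, K → queue [T, L, R, S, J, N, H, U, F, K]
Visit T → queue [L, R, S, J, N, H, U, F, K]
Visit L; enqueue V → queue [R, S, J, N, H, U, F, K, V]
Visit R → queue [S, J, N, H, U, F, K, V]
Visit S → queue [J, N, H, U, F, K, V]
Visit J → queue [N, H, U, F, K, V]
Visit N → queue [H, U, F, K, V]
Visit H → queue [U, F, K, V]
Visit U → queue [F, K, V]
Visit F → queue [K, V]
Visit K → queue [V]
Visit V → queue []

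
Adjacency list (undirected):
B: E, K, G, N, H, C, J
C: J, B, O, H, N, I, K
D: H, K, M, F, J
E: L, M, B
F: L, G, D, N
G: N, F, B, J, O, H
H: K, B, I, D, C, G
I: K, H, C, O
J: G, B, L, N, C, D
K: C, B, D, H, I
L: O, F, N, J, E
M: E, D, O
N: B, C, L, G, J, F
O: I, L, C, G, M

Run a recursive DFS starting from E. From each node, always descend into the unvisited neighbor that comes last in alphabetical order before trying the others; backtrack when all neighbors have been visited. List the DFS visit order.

Visit E
E → M
M → O
O → L
L → N
N → J
J → G
G → H
H → K
K → I
I → C
C → B
K → D
D → F

E, M, O, L, N, J, G, H, K, I, C, B, D, F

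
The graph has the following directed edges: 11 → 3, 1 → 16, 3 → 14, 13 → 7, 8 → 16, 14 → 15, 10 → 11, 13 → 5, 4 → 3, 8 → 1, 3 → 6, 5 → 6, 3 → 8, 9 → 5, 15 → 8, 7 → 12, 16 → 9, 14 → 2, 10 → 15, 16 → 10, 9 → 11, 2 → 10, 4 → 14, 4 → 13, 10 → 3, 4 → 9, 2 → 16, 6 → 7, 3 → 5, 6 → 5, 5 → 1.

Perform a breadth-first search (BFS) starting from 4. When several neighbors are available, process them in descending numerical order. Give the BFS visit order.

4 -> 14 -> 13 -> 9 -> 3 -> 15 -> 2 -> 7 -> 5 -> 11 -> 8 -> 6 -> 16 -> 10 -> 12 -> 1

Visit 4; enqueue 14, 13, 9, 3 → queue [14, 13, 9, 3]
Visit 14; enqueue 15, 2 → queue [13, 9, 3, 15, 2]
Visit 13; enqueue 7, 5 → queue [9, 3, 15, 2, 7, 5]
Visit 9; enqueue 11 → queue [3, 15, 2, 7, 5, 11]
Visit 3; enqueue 8, 6 → queue [15, 2, 7, 5, 11, 8, 6]
Visit 15 → queue [2, 7, 5, 11, 8, 6]
Visit 2; enqueue 16, 10 → queue [7, 5, 11, 8, 6, 16, 10]
Visit 7; enqueue 12 → queue [5, 11, 8, 6, 16, 10, 12]
Visit 5; enqueue 1 → queue [11, 8, 6, 16, 10, 12, 1]
Visit 11 → queue [8, 6, 16, 10, 12, 1]
Visit 8 → queue [6, 16, 10, 12, 1]
Visit 6 → queue [16, 10, 12, 1]
Visit 16 → queue [10, 12, 1]
Visit 10 → queue [12, 1]
Visit 12 → queue [1]
Visit 1 → queue []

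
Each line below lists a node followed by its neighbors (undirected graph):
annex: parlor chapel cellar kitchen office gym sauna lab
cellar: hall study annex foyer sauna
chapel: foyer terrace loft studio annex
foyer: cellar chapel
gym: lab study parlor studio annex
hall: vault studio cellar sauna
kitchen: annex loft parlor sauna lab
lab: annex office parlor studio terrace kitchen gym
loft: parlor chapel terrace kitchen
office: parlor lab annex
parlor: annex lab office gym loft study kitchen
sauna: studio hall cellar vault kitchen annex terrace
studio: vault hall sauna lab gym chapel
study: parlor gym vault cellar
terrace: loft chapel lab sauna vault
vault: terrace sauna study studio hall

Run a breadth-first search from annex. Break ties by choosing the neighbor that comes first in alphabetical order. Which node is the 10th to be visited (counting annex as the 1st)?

foyer

Visit annex; enqueue cellar, chapel, gym, kitchen, lab, office, parlor, sauna → queue [cellar, chapel, gym, kitchen, lab, office, parlor, sauna]
Visit cellar; enqueue foyer, hall, study → queue [chapel, gym, kitchen, lab, office, parlor, sauna, foyer, hall, study]
Visit chapel; enqueue loft, studio, terrace → queue [gym, kitchen, lab, office, parlor, sauna, foyer, hall, study, loft, studio, terrace]
Visit gym → queue [kitchen, lab, office, parlor, sauna, foyer, hall, study, loft, studio, terrace]
Visit kitchen → queue [lab, office, parlor, sauna, foyer, hall, study, loft, studio, terrace]
Visit lab → queue [office, parlor, sauna, foyer, hall, study, loft, studio, terrace]
Visit office → queue [parlor, sauna, foyer, hall, study, loft, studio, terrace]
Visit parlor → queue [sauna, foyer, hall, study, loft, studio, terrace]
Visit sauna; enqueue vault → queue [foyer, hall, study, loft, studio, terrace, vault]
Visit foyer → queue [hall, study, loft, studio, terrace, vault]
Visit hall → queue [study, loft, studio, terrace, vault]
Visit study → queue [loft, studio, terrace, vault]
Visit loft → queue [studio, terrace, vault]
Visit studio → queue [terrace, vault]
Visit terrace → queue [vault]
Visit vault → queue []

Visit order: annex, cellar, chapel, gym, kitchen, lab, office, parlor, sauna, foyer, hall, study, loft, studio, terrace, vault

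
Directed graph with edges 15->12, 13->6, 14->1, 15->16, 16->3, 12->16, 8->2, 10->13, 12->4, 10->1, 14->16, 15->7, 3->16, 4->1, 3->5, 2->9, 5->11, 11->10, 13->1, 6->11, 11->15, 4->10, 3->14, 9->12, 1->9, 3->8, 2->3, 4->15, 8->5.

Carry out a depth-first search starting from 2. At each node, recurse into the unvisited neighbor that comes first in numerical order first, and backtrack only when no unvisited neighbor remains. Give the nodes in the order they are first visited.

Visit 2
2 → 3
3 → 5
5 → 11
11 → 10
10 → 1
1 → 9
9 → 12
12 → 4
4 → 15
15 → 7
15 → 16
10 → 13
13 → 6
3 → 8
3 → 14

2 -> 3 -> 5 -> 11 -> 10 -> 1 -> 9 -> 12 -> 4 -> 15 -> 7 -> 16 -> 13 -> 6 -> 8 -> 14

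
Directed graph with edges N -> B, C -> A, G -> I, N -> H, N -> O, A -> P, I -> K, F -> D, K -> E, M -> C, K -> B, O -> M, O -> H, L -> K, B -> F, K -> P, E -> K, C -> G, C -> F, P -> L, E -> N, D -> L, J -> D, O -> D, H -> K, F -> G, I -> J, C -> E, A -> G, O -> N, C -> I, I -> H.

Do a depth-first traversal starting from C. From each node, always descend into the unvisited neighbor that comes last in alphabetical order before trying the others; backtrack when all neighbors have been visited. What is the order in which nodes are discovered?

C, I, K, P, L, E, N, O, M, H, D, B, F, G, J, A

Visit C
C → I
I → K
K → P
P → L
K → E
E → N
N → O
O → M
O → H
O → D
N → B
B → F
F → G
I → J
C → A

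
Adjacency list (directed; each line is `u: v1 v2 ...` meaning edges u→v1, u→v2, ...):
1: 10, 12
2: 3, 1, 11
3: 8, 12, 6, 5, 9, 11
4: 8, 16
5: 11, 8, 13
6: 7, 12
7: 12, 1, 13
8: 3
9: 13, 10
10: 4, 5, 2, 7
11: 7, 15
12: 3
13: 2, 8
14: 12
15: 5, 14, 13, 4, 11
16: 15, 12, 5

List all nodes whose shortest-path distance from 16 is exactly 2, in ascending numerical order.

Level 0: 16
Level 1: 5, 12, 15
Level 2: 3, 4, 8, 11, 13, 14
Level 3: 2, 6, 7, 9
Level 4: 1, 10

3, 4, 8, 11, 13, 14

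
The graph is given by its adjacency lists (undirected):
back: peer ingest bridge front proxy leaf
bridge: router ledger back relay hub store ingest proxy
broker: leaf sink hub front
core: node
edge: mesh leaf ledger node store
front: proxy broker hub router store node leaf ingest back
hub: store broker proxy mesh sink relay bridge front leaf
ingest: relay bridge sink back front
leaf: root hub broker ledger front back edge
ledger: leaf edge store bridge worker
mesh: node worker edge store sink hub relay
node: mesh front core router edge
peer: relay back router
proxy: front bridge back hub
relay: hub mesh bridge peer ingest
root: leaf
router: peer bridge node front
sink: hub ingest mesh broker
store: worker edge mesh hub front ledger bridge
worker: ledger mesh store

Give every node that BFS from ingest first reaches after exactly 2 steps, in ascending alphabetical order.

broker, hub, leaf, ledger, mesh, node, peer, proxy, router, store

Level 0: ingest
Level 1: back, bridge, front, relay, sink
Level 2: broker, hub, leaf, ledger, mesh, node, peer, proxy, router, store
Level 3: core, edge, root, worker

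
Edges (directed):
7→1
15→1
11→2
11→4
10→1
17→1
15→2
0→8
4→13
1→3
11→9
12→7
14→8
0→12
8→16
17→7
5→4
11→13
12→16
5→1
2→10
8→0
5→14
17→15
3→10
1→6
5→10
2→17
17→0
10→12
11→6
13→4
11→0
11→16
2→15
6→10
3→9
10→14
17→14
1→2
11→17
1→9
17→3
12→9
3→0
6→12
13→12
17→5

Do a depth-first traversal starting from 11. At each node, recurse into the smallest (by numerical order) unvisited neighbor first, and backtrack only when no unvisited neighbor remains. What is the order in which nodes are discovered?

11 → 0 → 8 → 16 → 12 → 7 → 1 → 2 → 10 → 14 → 15 → 17 → 3 → 9 → 5 → 4 → 13 → 6

Visit 11
11 → 0
0 → 8
8 → 16
0 → 12
12 → 7
7 → 1
1 → 2
2 → 10
10 → 14
2 → 15
2 → 17
17 → 3
3 → 9
17 → 5
5 → 4
4 → 13
1 → 6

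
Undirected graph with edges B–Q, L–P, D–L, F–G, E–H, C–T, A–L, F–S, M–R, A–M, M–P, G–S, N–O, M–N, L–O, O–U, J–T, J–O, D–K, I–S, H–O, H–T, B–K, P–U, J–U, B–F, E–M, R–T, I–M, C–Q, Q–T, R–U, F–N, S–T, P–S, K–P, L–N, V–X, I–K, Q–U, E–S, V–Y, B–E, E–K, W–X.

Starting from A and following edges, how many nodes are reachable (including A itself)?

21

BFS from A visits: A, L, M, D, N, O, P, E, I, R, K, F, H, J, U, S, B, T, G, Q, C
Reachable nodes: 21 of 25 total.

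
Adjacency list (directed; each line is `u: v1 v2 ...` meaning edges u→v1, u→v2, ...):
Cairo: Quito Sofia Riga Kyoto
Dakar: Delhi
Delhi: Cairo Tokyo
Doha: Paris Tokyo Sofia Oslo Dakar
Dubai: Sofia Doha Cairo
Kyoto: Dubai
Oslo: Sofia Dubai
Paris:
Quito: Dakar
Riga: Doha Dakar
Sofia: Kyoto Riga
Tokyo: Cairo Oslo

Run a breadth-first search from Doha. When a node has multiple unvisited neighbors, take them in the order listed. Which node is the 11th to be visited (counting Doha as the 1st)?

Delhi

Visit Doha; enqueue Paris, Tokyo, Sofia, Oslo, Dakar → queue [Paris, Tokyo, Sofia, Oslo, Dakar]
Visit Paris → queue [Tokyo, Sofia, Oslo, Dakar]
Visit Tokyo; enqueue Cairo → queue [Sofia, Oslo, Dakar, Cairo]
Visit Sofia; enqueue Kyoto, Riga → queue [Oslo, Dakar, Cairo, Kyoto, Riga]
Visit Oslo; enqueue Dubai → queue [Dakar, Cairo, Kyoto, Riga, Dubai]
Visit Dakar; enqueue Delhi → queue [Cairo, Kyoto, Riga, Dubai, Delhi]
Visit Cairo; enqueue Quito → queue [Kyoto, Riga, Dubai, Delhi, Quito]
Visit Kyoto → queue [Riga, Dubai, Delhi, Quito]
Visit Riga → queue [Dubai, Delhi, Quito]
Visit Dubai → queue [Delhi, Quito]
Visit Delhi → queue [Quito]
Visit Quito → queue []

Visit order: Doha, Paris, Tokyo, Sofia, Oslo, Dakar, Cairo, Kyoto, Riga, Dubai, Delhi, Quito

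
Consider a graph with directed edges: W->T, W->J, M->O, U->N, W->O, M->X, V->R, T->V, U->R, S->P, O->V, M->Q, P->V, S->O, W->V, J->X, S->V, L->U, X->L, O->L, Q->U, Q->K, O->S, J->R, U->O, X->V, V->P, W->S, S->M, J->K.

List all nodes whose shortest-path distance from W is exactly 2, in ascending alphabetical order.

Level 0: W
Level 1: J, O, S, T, V
Level 2: K, L, M, P, R, X
Level 3: Q, U
Level 4: N

K, L, M, P, R, X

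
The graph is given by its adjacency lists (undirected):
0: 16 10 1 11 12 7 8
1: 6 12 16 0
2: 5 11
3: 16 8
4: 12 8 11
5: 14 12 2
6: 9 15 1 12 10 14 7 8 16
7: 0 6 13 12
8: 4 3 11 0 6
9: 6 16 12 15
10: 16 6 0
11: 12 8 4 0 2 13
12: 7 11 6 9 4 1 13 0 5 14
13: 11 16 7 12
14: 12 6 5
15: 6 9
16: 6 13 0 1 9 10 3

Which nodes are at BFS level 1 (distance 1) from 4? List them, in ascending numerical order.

Level 0: 4
Level 1: 8, 11, 12
Level 2: 0, 1, 2, 3, 5, 6, 7, 9, 13, 14
Level 3: 10, 15, 16

8, 11, 12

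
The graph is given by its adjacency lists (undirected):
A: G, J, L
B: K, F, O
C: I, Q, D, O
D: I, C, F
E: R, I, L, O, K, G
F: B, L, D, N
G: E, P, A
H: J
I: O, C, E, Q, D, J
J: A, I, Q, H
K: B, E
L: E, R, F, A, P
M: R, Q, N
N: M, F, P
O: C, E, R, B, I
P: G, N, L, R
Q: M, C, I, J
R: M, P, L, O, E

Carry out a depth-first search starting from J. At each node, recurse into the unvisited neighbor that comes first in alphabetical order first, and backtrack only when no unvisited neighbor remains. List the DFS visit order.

J → A → G → E → I → C → D → F → B → K → O → R → L → P → N → M → Q → H

Visit J
J → A
A → G
G → E
E → I
I → C
C → D
D → F
F → B
B → K
B → O
O → R
R → L
L → P
P → N
N → M
M → Q
J → H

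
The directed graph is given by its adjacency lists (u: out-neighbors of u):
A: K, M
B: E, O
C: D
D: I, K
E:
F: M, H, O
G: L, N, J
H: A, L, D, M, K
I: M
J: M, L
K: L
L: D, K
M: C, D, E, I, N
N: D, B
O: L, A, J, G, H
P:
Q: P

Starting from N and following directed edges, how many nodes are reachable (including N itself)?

BFS from N visits: N, B, D, E, O, I, K, A, G, H, J, L, M, C
Reachable nodes: 14 of 17 total.

14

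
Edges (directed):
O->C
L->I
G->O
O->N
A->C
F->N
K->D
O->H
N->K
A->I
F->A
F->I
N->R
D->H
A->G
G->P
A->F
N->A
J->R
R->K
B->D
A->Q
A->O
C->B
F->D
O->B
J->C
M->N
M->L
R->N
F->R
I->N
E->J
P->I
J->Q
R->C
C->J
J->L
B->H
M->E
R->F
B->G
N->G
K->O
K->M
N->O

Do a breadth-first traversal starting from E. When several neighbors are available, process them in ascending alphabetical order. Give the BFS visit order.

E, J, C, L, Q, R, B, I, F, K, N, D, G, H, A, M, O, P

Visit E; enqueue J → queue [J]
Visit J; enqueue C, L, Q, R → queue [C, L, Q, R]
Visit C; enqueue B → queue [L, Q, R, B]
Visit L; enqueue I → queue [Q, R, B, I]
Visit Q → queue [R, B, I]
Visit R; enqueue F, K, N → queue [B, I, F, K, N]
Visit B; enqueue D, G, H → queue [I, F, K, N, D, G, H]
Visit I → queue [F, K, N, D, G, H]
Visit F; enqueue A → queue [K, N, D, G, H, A]
Visit K; enqueue M, O → queue [N, D, G, H, A, M, O]
Visit N → queue [D, G, H, A, M, O]
Visit D → queue [G, H, A, M, O]
Visit G; enqueue P → queue [H, A, M, O, P]
Visit H → queue [A, M, O, P]
Visit A → queue [M, O, P]
Visit M → queue [O, P]
Visit O → queue [P]
Visit P → queue []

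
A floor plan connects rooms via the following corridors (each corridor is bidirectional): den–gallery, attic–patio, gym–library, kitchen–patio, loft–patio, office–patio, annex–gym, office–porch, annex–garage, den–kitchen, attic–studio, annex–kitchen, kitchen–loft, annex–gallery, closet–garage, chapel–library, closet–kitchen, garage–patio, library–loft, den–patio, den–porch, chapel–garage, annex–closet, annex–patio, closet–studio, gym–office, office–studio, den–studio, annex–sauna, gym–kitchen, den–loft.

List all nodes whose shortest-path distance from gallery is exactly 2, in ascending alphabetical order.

closet, garage, gym, kitchen, loft, patio, porch, sauna, studio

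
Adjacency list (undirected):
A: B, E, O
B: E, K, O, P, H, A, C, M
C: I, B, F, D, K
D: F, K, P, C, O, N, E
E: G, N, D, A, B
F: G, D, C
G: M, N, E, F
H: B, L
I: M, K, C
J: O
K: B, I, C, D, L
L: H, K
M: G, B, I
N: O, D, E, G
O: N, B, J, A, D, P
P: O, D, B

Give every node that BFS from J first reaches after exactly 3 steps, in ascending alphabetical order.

Level 0: J
Level 1: O
Level 2: A, B, D, N, P
Level 3: C, E, F, G, H, K, M
Level 4: I, L

C, E, F, G, H, K, M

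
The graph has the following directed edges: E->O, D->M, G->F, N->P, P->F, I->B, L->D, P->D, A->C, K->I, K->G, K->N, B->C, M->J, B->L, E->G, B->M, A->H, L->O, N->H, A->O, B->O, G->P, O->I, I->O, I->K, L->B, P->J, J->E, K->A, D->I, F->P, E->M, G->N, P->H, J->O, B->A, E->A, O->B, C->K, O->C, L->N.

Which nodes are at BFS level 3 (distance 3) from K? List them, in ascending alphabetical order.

D, J, L, M

Level 0: K
Level 1: A, G, I, N
Level 2: B, C, F, H, O, P
Level 3: D, J, L, M
Level 4: E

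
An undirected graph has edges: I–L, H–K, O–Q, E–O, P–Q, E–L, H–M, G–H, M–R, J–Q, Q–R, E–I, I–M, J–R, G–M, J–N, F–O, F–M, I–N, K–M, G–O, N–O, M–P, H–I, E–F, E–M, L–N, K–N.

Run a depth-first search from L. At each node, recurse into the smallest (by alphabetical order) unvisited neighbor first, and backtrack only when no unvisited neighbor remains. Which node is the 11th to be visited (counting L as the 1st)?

O

Visit L
L → E
E → F
F → M
M → G
G → H
H → I
I → N
N → J
J → Q
Q → O
Q → P
Q → R
N → K

Visit order: L, E, F, M, G, H, I, N, J, Q, O, P, R, K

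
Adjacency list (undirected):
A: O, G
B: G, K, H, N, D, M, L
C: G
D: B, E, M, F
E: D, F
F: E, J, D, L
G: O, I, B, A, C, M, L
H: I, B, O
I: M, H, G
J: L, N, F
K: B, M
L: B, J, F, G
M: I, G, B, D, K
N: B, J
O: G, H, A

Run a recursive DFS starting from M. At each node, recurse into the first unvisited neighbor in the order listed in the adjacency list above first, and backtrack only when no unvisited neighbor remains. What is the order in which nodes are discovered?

M, I, H, B, G, O, A, C, L, J, N, F, E, D, K

Visit M
M → I
I → H
H → B
B → G
G → O
O → A
G → C
G → L
L → J
J → N
J → F
F → E
E → D
B → K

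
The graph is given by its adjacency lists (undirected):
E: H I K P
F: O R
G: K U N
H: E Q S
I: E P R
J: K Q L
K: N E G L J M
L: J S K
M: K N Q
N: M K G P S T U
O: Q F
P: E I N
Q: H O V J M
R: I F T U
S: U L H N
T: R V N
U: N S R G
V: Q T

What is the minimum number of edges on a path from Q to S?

Level 0: Q
Level 1: H, J, M, O, V
Level 2: E, F, K, L, N, S, T
Level 3: G, I, P, R, U
S first appears at level 2.

2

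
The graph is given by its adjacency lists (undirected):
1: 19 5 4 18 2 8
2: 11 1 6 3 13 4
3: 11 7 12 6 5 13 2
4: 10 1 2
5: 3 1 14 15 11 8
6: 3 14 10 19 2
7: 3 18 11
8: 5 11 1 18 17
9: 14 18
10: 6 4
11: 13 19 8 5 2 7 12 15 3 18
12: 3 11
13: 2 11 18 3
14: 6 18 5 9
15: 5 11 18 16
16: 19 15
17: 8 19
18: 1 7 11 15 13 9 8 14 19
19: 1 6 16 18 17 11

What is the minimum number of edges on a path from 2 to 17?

3

Level 0: 2
Level 1: 1, 3, 4, 6, 11, 13
Level 2: 5, 7, 8, 10, 12, 14, 15, 18, 19
Level 3: 9, 16, 17
17 first appears at level 3.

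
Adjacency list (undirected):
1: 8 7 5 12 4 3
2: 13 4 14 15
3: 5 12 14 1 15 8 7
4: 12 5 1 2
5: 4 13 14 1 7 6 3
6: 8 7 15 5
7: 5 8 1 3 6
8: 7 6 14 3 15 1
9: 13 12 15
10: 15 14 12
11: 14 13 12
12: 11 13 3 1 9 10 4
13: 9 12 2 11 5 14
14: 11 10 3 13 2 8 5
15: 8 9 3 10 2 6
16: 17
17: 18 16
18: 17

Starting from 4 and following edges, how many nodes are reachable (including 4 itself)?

15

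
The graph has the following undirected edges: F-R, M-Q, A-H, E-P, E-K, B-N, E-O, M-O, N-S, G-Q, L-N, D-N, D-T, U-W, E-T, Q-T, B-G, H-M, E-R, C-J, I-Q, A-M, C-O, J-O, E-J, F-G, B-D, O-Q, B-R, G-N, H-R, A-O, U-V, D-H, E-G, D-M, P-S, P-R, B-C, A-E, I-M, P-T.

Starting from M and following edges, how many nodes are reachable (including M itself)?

BFS from M visits: M, A, D, H, I, O, Q, E, B, N, T, R, C, J, G, K, P, L, S, F
Reachable nodes: 20 of 23 total.

20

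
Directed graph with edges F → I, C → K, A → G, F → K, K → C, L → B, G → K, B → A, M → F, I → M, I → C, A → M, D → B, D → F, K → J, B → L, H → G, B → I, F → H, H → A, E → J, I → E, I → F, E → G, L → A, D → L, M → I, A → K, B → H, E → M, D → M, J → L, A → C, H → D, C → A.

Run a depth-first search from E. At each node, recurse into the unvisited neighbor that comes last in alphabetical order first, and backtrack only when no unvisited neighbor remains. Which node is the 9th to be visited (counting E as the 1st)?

H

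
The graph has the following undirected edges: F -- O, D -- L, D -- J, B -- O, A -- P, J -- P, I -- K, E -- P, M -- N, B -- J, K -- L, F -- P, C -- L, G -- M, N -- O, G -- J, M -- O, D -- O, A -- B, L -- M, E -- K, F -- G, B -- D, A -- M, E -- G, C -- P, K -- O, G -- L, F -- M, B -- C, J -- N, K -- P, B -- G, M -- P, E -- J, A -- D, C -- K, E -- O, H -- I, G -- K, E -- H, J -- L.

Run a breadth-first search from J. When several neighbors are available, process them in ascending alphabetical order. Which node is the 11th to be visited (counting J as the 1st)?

O

Visit J; enqueue B, D, E, G, L, N, P → queue [B, D, E, G, L, N, P]
Visit B; enqueue A, C, O → queue [D, E, G, L, N, P, A, C, O]
Visit D → queue [E, G, L, N, P, A, C, O]
Visit E; enqueue H, K → queue [G, L, N, P, A, C, O, H, K]
Visit G; enqueue F, M → queue [L, N, P, A, C, O, H, K, F, M]
Visit L → queue [N, P, A, C, O, H, K, F, M]
Visit N → queue [P, A, C, O, H, K, F, M]
Visit P → queue [A, C, O, H, K, F, M]
Visit A → queue [C, O, H, K, F, M]
Visit C → queue [O, H, K, F, M]
Visit O → queue [H, K, F, M]
Visit H; enqueue I → queue [K, F, M, I]
Visit K → queue [F, M, I]
Visit F → queue [M, I]
Visit M → queue [I]
Visit I → queue []

Visit order: J, B, D, E, G, L, N, P, A, C, O, H, K, F, M, I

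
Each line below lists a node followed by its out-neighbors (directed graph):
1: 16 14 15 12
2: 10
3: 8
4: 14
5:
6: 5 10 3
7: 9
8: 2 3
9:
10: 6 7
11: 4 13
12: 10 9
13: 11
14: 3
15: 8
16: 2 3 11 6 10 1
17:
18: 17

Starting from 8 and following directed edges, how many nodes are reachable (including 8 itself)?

BFS from 8 visits: 8, 2, 3, 10, 6, 7, 5, 9
Reachable nodes: 8 of 18 total.

8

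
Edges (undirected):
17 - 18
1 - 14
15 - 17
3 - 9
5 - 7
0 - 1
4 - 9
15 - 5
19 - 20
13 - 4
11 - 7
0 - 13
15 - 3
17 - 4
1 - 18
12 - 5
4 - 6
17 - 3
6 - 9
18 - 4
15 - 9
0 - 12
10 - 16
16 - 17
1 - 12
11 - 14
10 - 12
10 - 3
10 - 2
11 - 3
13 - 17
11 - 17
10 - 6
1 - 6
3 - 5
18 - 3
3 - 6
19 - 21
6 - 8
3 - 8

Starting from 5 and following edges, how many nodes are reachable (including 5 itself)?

19

BFS from 5 visits: 5, 15, 12, 7, 3, 17, 9, 10, 1, 0, 11, 18, 8, 6, 16, 13, 4, 2, 14
Reachable nodes: 19 of 22 total.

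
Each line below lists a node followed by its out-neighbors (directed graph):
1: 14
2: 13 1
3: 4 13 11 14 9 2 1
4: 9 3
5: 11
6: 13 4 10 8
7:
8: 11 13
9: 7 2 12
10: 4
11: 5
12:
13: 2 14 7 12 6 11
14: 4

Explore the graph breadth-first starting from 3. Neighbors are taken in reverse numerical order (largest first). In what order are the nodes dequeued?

Visit 3; enqueue 14, 13, 11, 9, 4, 2, 1 → queue [14, 13, 11, 9, 4, 2, 1]
Visit 14 → queue [13, 11, 9, 4, 2, 1]
Visit 13; enqueue 12, 7, 6 → queue [11, 9, 4, 2, 1, 12, 7, 6]
Visit 11; enqueue 5 → queue [9, 4, 2, 1, 12, 7, 6, 5]
Visit 9 → queue [4, 2, 1, 12, 7, 6, 5]
Visit 4 → queue [2, 1, 12, 7, 6, 5]
Visit 2 → queue [1, 12, 7, 6, 5]
Visit 1 → queue [12, 7, 6, 5]
Visit 12 → queue [7, 6, 5]
Visit 7 → queue [6, 5]
Visit 6; enqueue 10, 8 → queue [5, 10, 8]
Visit 5 → queue [10, 8]
Visit 10 → queue [8]
Visit 8 → queue []

3 → 14 → 13 → 11 → 9 → 4 → 2 → 1 → 12 → 7 → 6 → 5 → 10 → 8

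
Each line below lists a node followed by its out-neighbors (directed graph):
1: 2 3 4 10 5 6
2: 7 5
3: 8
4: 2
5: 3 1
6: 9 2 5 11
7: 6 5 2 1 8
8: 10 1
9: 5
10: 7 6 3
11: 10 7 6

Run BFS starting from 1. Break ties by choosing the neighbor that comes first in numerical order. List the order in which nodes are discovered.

Visit 1; enqueue 2, 3, 4, 5, 6, 10 → queue [2, 3, 4, 5, 6, 10]
Visit 2; enqueue 7 → queue [3, 4, 5, 6, 10, 7]
Visit 3; enqueue 8 → queue [4, 5, 6, 10, 7, 8]
Visit 4 → queue [5, 6, 10, 7, 8]
Visit 5 → queue [6, 10, 7, 8]
Visit 6; enqueue 9, 11 → queue [10, 7, 8, 9, 11]
Visit 10 → queue [7, 8, 9, 11]
Visit 7 → queue [8, 9, 11]
Visit 8 → queue [9, 11]
Visit 9 → queue [11]
Visit 11 → queue []

1 2 3 4 5 6 10 7 8 9 11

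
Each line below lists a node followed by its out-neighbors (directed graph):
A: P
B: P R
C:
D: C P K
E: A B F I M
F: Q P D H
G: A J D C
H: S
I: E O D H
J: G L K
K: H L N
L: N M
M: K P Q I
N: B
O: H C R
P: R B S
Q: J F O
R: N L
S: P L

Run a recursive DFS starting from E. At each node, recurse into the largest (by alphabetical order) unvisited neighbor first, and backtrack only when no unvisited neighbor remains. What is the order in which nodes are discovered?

E -> M -> Q -> O -> R -> N -> B -> P -> S -> L -> H -> C -> J -> K -> G -> D -> A -> F -> I

Visit E
E → M
M → Q
Q → O
O → R
R → N
N → B
B → P
P → S
S → L
O → H
O → C
Q → J
J → K
J → G
G → D
G → A
Q → F
M → I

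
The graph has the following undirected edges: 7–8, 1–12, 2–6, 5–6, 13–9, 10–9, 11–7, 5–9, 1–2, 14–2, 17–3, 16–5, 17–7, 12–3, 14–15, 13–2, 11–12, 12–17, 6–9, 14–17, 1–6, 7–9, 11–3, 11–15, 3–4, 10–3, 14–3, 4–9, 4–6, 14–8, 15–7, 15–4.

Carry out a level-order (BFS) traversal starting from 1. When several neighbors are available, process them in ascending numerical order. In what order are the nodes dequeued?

1 → 2 → 6 → 12 → 13 → 14 → 4 → 5 → 9 → 3 → 11 → 17 → 8 → 15 → 16 → 7 → 10

Visit 1; enqueue 2, 6, 12 → queue [2, 6, 12]
Visit 2; enqueue 13, 14 → queue [6, 12, 13, 14]
Visit 6; enqueue 4, 5, 9 → queue [12, 13, 14, 4, 5, 9]
Visit 12; enqueue 3, 11, 17 → queue [13, 14, 4, 5, 9, 3, 11, 17]
Visit 13 → queue [14, 4, 5, 9, 3, 11, 17]
Visit 14; enqueue 8, 15 → queue [4, 5, 9, 3, 11, 17, 8, 15]
Visit 4 → queue [5, 9, 3, 11, 17, 8, 15]
Visit 5; enqueue 16 → queue [9, 3, 11, 17, 8, 15, 16]
Visit 9; enqueue 7, 10 → queue [3, 11, 17, 8, 15, 16, 7, 10]
Visit 3 → queue [11, 17, 8, 15, 16, 7, 10]
Visit 11 → queue [17, 8, 15, 16, 7, 10]
Visit 17 → queue [8, 15, 16, 7, 10]
Visit 8 → queue [15, 16, 7, 10]
Visit 15 → queue [16, 7, 10]
Visit 16 → queue [7, 10]
Visit 7 → queue [10]
Visit 10 → queue []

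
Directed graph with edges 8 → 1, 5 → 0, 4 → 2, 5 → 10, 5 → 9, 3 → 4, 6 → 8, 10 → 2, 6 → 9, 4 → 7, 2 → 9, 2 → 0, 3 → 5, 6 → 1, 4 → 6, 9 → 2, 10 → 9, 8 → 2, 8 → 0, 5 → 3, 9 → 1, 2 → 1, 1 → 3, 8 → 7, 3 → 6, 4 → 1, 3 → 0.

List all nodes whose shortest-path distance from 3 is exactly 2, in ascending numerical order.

1, 2, 7, 8, 9, 10

Level 0: 3
Level 1: 0, 4, 5, 6
Level 2: 1, 2, 7, 8, 9, 10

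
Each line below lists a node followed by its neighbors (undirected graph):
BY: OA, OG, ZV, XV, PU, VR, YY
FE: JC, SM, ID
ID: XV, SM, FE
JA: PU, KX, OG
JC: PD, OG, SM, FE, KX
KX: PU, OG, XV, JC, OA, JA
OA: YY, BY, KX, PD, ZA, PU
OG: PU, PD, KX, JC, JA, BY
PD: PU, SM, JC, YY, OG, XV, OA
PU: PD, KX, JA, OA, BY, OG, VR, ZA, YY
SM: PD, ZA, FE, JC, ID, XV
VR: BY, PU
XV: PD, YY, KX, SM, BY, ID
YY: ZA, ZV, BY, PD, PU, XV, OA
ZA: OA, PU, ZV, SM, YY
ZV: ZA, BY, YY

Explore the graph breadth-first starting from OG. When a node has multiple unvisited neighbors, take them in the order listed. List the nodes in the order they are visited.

Visit OG; enqueue PU, PD, KX, JC, JA, BY → queue [PU, PD, KX, JC, JA, BY]
Visit PU; enqueue OA, VR, ZA, YY → queue [PD, KX, JC, JA, BY, OA, VR, ZA, YY]
Visit PD; enqueue SM, XV → queue [KX, JC, JA, BY, OA, VR, ZA, YY, SM, XV]
Visit KX → queue [JC, JA, BY, OA, VR, ZA, YY, SM, XV]
Visit JC; enqueue FE → queue [JA, BY, OA, VR, ZA, YY, SM, XV, FE]
Visit JA → queue [BY, OA, VR, ZA, YY, SM, XV, FE]
Visit BY; enqueue ZV → queue [OA, VR, ZA, YY, SM, XV, FE, ZV]
Visit OA → queue [VR, ZA, YY, SM, XV, FE, ZV]
Visit VR → queue [ZA, YY, SM, XV, FE, ZV]
Visit ZA → queue [YY, SM, XV, FE, ZV]
Visit YY → queue [SM, XV, FE, ZV]
Visit SM; enqueue ID → queue [XV, FE, ZV, ID]
Visit XV → queue [FE, ZV, ID]
Visit FE → queue [ZV, ID]
Visit ZV → queue [ID]
Visit ID → queue []

OG PU PD KX JC JA BY OA VR ZA YY SM XV FE ZV ID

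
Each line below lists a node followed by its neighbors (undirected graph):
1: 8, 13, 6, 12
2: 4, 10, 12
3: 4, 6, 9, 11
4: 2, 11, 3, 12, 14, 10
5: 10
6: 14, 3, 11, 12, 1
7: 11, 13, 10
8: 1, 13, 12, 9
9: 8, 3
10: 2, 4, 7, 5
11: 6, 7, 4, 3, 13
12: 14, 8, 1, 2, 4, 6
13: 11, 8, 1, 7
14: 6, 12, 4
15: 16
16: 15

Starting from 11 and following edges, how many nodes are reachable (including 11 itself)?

14

BFS from 11 visits: 11, 3, 4, 6, 7, 13, 9, 2, 10, 12, 14, 1, 8, 5
Reachable nodes: 14 of 16 total.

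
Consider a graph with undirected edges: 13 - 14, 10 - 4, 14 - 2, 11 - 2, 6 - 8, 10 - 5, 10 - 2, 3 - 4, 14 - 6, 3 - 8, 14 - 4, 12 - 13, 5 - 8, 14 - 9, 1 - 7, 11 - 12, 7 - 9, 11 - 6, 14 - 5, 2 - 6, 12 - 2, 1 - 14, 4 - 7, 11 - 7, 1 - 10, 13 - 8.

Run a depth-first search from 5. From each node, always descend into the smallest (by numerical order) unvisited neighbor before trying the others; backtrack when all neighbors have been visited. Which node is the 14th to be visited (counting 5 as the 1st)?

9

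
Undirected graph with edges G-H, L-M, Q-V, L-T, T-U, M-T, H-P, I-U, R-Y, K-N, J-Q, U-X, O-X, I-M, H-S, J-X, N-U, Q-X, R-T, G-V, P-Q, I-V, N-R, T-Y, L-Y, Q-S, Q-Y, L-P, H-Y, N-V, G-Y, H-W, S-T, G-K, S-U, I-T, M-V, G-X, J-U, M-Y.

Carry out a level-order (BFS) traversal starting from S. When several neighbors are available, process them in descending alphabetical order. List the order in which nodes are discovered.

S U T Q H X N J I Y R M L V P W G O K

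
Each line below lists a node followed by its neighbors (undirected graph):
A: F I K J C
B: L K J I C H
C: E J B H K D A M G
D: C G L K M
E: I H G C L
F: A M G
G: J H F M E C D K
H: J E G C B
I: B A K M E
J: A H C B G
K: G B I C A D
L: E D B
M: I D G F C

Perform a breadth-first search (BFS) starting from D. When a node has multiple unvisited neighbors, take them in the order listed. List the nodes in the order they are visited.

Visit D; enqueue C, G, L, K, M → queue [C, G, L, K, M]
Visit C; enqueue E, J, B, H, A → queue [G, L, K, M, E, J, B, H, A]
Visit G; enqueue F → queue [L, K, M, E, J, B, H, A, F]
Visit L → queue [K, M, E, J, B, H, A, F]
Visit K; enqueue I → queue [M, E, J, B, H, A, F, I]
Visit M → queue [E, J, B, H, A, F, I]
Visit E → queue [J, B, H, A, F, I]
Visit J → queue [B, H, A, F, I]
Visit B → queue [H, A, F, I]
Visit H → queue [A, F, I]
Visit A → queue [F, I]
Visit F → queue [I]
Visit I → queue []

D -> C -> G -> L -> K -> M -> E -> J -> B -> H -> A -> F -> I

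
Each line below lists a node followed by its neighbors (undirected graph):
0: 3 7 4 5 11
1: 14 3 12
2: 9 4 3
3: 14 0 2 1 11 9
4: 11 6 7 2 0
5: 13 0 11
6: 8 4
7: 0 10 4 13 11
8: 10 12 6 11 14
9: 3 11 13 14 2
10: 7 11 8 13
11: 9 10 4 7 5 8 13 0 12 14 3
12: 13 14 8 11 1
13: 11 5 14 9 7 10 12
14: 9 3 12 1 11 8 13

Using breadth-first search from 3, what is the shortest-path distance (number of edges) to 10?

Level 0: 3
Level 1: 0, 1, 2, 9, 11, 14
Level 2: 4, 5, 7, 8, 10, 12, 13
Level 3: 6
10 first appears at level 2.

2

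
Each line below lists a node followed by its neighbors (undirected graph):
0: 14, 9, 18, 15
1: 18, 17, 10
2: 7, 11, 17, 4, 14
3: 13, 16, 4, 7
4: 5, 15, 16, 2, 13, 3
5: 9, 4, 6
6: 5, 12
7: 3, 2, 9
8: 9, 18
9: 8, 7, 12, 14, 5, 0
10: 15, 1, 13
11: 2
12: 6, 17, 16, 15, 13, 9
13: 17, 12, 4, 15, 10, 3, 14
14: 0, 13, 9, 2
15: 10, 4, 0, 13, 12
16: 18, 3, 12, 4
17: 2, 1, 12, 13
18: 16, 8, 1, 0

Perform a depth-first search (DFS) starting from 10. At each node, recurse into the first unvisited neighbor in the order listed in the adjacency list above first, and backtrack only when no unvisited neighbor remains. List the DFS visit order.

10 15 4 5 9 8 18 16 3 13 17 2 7 11 14 0 1 12 6

Visit 10
10 → 15
15 → 4
4 → 5
5 → 9
9 → 8
8 → 18
18 → 16
16 → 3
3 → 13
13 → 17
17 → 2
2 → 7
2 → 11
2 → 14
14 → 0
17 → 1
17 → 12
12 → 6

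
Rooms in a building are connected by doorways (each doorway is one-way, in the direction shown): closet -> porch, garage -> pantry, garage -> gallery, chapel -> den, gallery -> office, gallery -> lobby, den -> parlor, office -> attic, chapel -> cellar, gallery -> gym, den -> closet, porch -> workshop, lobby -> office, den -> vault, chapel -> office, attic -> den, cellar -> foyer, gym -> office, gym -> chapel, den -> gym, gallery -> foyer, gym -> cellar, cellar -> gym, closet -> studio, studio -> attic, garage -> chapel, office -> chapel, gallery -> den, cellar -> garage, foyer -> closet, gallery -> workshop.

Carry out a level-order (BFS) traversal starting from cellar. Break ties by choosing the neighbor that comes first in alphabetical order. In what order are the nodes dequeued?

cellar -> foyer -> garage -> gym -> closet -> chapel -> gallery -> pantry -> office -> porch -> studio -> den -> lobby -> workshop -> attic -> parlor -> vault

Visit cellar; enqueue foyer, garage, gym → queue [foyer, garage, gym]
Visit foyer; enqueue closet → queue [garage, gym, closet]
Visit garage; enqueue chapel, gallery, pantry → queue [gym, closet, chapel, gallery, pantry]
Visit gym; enqueue office → queue [closet, chapel, gallery, pantry, office]
Visit closet; enqueue porch, studio → queue [chapel, gallery, pantry, office, porch, studio]
Visit chapel; enqueue den → queue [gallery, pantry, office, porch, studio, den]
Visit gallery; enqueue lobby, workshop → queue [pantry, office, porch, studio, den, lobby, workshop]
Visit pantry → queue [office, porch, studio, den, lobby, workshop]
Visit office; enqueue attic → queue [porch, studio, den, lobby, workshop, attic]
Visit porch → queue [studio, den, lobby, workshop, attic]
Visit studio → queue [den, lobby, workshop, attic]
Visit den; enqueue parlor, vault → queue [lobby, workshop, attic, parlor, vault]
Visit lobby → queue [workshop, attic, parlor, vault]
Visit workshop → queue [attic, parlor, vault]
Visit attic → queue [parlor, vault]
Visit parlor → queue [vault]
Visit vault → queue []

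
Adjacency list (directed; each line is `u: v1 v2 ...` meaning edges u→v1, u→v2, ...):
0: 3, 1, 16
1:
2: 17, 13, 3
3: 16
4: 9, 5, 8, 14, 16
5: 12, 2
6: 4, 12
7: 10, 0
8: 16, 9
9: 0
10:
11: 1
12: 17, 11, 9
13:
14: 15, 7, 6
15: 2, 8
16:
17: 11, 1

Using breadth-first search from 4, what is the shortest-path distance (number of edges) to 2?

Level 0: 4
Level 1: 5, 8, 9, 14, 16
Level 2: 0, 2, 6, 7, 12, 15
Level 3: 1, 3, 10, 11, 13, 17
2 first appears at level 2.

2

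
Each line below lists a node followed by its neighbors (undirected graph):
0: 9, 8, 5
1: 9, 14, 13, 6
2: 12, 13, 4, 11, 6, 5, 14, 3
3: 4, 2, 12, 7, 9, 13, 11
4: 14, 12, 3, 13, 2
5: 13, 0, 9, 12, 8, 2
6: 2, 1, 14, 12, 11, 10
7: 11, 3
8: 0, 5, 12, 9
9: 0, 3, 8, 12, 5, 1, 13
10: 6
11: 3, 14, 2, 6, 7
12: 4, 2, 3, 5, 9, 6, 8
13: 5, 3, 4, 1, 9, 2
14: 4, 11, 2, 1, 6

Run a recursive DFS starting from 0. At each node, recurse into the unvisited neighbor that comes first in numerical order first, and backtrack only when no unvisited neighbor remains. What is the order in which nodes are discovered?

Visit 0
0 → 5
5 → 2
2 → 3
3 → 4
4 → 12
12 → 6
6 → 1
1 → 9
9 → 8
9 → 13
1 → 14
14 → 11
11 → 7
6 → 10

0, 5, 2, 3, 4, 12, 6, 1, 9, 8, 13, 14, 11, 7, 10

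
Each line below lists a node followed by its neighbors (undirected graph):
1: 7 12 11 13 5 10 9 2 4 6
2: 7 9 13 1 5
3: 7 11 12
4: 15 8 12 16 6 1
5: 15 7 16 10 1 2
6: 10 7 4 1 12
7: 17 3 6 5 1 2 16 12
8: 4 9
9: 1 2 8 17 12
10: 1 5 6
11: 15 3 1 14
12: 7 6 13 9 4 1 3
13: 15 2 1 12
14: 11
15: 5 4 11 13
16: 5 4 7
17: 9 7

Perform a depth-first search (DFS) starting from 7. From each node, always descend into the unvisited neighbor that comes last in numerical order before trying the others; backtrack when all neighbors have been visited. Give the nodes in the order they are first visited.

Visit 7
7 → 17
17 → 9
9 → 12
12 → 13
13 → 15
15 → 11
11 → 14
11 → 3
11 → 1
1 → 10
10 → 6
6 → 4
4 → 16
16 → 5
5 → 2
4 → 8

7, 17, 9, 12, 13, 15, 11, 14, 3, 1, 10, 6, 4, 16, 5, 2, 8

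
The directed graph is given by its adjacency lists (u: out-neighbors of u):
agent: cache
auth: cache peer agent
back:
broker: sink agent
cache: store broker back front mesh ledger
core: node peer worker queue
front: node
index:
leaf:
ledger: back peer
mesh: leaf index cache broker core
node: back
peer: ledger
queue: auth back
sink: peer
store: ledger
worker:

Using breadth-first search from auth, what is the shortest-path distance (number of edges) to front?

2

Level 0: auth
Level 1: agent, cache, peer
Level 2: back, broker, front, ledger, mesh, store
Level 3: core, index, leaf, node, sink
Level 4: queue, worker
front first appears at level 2.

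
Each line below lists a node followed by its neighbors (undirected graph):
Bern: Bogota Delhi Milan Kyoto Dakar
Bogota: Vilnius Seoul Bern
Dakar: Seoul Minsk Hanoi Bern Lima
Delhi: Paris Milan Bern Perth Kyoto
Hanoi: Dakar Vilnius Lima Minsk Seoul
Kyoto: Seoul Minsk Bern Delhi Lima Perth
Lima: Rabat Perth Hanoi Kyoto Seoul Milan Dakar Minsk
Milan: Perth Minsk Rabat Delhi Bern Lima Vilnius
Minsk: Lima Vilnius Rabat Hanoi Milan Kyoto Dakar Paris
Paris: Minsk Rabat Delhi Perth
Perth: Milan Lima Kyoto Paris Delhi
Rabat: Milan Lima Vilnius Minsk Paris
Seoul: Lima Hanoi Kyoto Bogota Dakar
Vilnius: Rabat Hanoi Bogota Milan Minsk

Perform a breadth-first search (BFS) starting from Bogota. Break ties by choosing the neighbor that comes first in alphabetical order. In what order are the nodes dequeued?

Bogota Bern Seoul Vilnius Dakar Delhi Kyoto Milan Hanoi Lima Minsk Rabat Paris Perth

Visit Bogota; enqueue Bern, Seoul, Vilnius → queue [Bern, Seoul, Vilnius]
Visit Bern; enqueue Dakar, Delhi, Kyoto, Milan → queue [Seoul, Vilnius, Dakar, Delhi, Kyoto, Milan]
Visit Seoul; enqueue Hanoi, Lima → queue [Vilnius, Dakar, Delhi, Kyoto, Milan, Hanoi, Lima]
Visit Vilnius; enqueue Minsk, Rabat → queue [Dakar, Delhi, Kyoto, Milan, Hanoi, Lima, Minsk, Rabat]
Visit Dakar → queue [Delhi, Kyoto, Milan, Hanoi, Lima, Minsk, Rabat]
Visit Delhi; enqueue Paris, Perth → queue [Kyoto, Milan, Hanoi, Lima, Minsk, Rabat, Paris, Perth]
Visit Kyoto → queue [Milan, Hanoi, Lima, Minsk, Rabat, Paris, Perth]
Visit Milan → queue [Hanoi, Lima, Minsk, Rabat, Paris, Perth]
Visit Hanoi → queue [Lima, Minsk, Rabat, Paris, Perth]
Visit Lima → queue [Minsk, Rabat, Paris, Perth]
Visit Minsk → queue [Rabat, Paris, Perth]
Visit Rabat → queue [Paris, Perth]
Visit Paris → queue [Perth]
Visit Perth → queue []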